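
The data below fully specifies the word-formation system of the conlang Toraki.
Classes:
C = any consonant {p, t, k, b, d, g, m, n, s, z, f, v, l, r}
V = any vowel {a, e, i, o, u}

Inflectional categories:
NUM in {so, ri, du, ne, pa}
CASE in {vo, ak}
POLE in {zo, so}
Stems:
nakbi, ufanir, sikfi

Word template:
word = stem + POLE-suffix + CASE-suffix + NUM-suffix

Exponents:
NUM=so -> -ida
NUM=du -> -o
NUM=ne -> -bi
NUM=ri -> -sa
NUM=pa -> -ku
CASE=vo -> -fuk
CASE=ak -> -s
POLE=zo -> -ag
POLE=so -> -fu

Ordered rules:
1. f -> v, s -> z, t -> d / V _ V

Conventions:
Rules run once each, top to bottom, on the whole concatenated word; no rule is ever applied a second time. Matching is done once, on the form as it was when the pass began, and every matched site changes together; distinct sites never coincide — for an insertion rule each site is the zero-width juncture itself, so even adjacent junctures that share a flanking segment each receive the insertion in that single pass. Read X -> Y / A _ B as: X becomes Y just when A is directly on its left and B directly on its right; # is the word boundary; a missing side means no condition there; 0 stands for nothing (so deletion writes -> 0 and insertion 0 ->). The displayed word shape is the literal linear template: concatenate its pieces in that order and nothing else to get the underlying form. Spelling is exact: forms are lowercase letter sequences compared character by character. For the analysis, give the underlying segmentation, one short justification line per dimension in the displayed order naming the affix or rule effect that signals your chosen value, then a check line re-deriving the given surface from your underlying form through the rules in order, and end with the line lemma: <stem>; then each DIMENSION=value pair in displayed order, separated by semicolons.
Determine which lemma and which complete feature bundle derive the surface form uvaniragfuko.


underlying: ufanir-ag-fuk-o
NUM=du - signalled by the affix -o
CASE=vo - signalled by the affix -fuk
POLE=zo - signalled by the affix -ag
check: ufaniragfuko -> uvaniragfuko
lemma: ufanir; NUM=du; CASE=vo; POLE=zo


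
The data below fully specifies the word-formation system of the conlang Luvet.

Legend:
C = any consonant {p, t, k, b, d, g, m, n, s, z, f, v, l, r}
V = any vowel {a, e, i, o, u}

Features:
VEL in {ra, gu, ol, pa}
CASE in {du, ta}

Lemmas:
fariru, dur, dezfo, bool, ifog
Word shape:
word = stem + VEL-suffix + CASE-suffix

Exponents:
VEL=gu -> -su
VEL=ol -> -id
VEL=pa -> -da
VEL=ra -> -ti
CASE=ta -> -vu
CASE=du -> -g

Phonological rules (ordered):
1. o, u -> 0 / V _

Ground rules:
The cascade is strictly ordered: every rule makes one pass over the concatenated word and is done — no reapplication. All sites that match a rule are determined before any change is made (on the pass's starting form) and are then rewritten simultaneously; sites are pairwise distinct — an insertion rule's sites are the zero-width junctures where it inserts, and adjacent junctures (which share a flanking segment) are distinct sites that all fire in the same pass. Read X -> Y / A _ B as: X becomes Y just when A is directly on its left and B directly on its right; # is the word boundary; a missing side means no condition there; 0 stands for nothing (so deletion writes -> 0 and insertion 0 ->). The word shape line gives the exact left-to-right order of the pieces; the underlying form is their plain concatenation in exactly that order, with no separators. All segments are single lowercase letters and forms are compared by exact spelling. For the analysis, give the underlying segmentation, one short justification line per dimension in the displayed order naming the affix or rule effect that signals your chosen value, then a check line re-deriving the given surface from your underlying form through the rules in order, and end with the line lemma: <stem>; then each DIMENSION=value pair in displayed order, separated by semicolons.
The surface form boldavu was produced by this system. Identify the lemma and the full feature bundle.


underlying: bool-da-vu
VEL=pa - signalled by the affix -da
CASE=ta - signalled by the affix -vu
check: booldavu -> boldavu
lemma: bool; VEL=pa; CASE=ta


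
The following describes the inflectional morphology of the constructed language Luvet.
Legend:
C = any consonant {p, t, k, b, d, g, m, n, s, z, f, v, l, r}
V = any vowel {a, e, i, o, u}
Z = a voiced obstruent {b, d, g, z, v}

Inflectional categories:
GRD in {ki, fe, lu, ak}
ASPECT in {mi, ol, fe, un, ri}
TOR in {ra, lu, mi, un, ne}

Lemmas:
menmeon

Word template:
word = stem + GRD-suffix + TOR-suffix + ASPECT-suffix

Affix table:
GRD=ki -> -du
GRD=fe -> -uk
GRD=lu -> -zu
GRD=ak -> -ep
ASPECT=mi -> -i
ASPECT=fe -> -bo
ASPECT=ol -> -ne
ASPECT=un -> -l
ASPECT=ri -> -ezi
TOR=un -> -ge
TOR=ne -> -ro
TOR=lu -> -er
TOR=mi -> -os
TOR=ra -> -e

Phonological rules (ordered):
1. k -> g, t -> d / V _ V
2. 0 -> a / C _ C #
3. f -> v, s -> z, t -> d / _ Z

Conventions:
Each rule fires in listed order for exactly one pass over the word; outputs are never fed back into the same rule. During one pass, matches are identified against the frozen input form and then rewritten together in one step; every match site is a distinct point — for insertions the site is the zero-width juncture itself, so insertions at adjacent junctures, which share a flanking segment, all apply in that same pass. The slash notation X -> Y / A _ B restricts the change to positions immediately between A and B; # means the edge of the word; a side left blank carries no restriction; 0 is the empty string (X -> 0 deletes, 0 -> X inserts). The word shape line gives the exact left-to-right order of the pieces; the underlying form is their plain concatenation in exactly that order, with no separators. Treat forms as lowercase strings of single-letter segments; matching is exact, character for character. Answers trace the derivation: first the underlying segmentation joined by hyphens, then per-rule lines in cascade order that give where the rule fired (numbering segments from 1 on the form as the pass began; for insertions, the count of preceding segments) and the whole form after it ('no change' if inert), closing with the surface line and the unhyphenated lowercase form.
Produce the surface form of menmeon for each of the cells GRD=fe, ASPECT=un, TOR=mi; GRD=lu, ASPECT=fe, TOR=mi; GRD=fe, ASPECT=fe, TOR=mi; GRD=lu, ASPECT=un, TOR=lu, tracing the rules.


cell GRD=fe, ASPECT=un, TOR=mi:
underlying: menmeon-uk-os-l
1. k -> g, t -> d / V _ V: fires at position(s) 9: menmeonugosl
2. 0 -> a / C _ C #: inserts after position(s) 11: menmeonugosal
3. f -> v, s -> z, t -> d / _ Z: no change
surface: menmeonugosal

cell GRD=lu, ASPECT=fe, TOR=mi:
underlying: menmeon-zu-os-bo
1. k -> g, t -> d / V _ V: no change
2. 0 -> a / C _ C #: no change
3. f -> v, s -> z, t -> d / _ Z: fires at position(s) 11: menmeonzuozbo
surface: menmeonzuozbo

cell GRD=fe, ASPECT=fe, TOR=mi:
underlying: menmeon-uk-os-bo
1. k -> g, t -> d / V _ V: fires at position(s) 9: menmeonugosbo
2. 0 -> a / C _ C #: no change
3. f -> v, s -> z, t -> d / _ Z: fires at position(s) 11: menmeonugozbo
surface: menmeonugozbo

cell GRD=lu, ASPECT=un, TOR=lu:
underlying: menmeon-zu-er-l
1. k -> g, t -> d / V _ V: no change
2. 0 -> a / C _ C #: inserts after position(s) 11: menmeonzueral
3. f -> v, s -> z, t -> d / _ Z: no change
surface: menmeonzueral


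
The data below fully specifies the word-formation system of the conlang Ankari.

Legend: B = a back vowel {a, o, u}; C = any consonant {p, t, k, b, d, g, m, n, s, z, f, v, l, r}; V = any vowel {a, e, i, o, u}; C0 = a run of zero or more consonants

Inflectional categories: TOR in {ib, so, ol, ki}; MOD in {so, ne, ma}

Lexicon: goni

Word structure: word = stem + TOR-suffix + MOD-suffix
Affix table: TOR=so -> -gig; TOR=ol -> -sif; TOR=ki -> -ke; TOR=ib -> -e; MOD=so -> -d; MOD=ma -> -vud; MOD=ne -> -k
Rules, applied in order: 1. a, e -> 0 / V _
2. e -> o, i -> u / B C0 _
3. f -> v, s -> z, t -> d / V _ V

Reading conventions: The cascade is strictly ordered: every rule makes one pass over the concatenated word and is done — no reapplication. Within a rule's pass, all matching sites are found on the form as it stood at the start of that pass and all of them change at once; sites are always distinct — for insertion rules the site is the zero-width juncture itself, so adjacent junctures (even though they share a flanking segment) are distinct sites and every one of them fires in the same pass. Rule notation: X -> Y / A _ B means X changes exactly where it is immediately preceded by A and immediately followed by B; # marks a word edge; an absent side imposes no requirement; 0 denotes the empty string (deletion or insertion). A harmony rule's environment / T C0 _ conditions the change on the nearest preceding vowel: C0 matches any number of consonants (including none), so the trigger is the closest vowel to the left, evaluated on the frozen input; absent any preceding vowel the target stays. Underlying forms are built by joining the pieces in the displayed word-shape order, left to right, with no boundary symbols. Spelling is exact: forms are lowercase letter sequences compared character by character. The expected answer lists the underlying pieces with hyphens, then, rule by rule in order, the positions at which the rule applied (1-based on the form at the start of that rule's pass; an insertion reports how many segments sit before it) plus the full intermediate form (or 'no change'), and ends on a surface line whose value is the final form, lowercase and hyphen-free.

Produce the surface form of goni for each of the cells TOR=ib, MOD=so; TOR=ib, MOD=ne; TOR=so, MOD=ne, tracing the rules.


cell TOR=ib, MOD=so:
underlying: goni-e-d
1. a, e -> 0 / V _: fires at position(s) 5: gonid
2. e -> o, i -> u / B C0 _: fires at position(s) 4: gonud
3. f -> v, s -> z, t -> d / V _ V: no change
surface: gonud

cell TOR=ib, MOD=ne:
underlying: goni-e-k
1. a, e -> 0 / V _: fires at position(s) 5: gonik
2. e -> o, i -> u / B C0 _: fires at position(s) 4: gonuk
3. f -> v, s -> z, t -> d / V _ V: no change
surface: gonuk

cell TOR=so, MOD=ne:
underlying: goni-gig-k
1. a, e -> 0 / V _: no change
2. e -> o, i -> u / B C0 _: fires at position(s) 4: gonugigk
3. f -> v, s -> z, t -> d / V _ V: no change
surface: gonugigk


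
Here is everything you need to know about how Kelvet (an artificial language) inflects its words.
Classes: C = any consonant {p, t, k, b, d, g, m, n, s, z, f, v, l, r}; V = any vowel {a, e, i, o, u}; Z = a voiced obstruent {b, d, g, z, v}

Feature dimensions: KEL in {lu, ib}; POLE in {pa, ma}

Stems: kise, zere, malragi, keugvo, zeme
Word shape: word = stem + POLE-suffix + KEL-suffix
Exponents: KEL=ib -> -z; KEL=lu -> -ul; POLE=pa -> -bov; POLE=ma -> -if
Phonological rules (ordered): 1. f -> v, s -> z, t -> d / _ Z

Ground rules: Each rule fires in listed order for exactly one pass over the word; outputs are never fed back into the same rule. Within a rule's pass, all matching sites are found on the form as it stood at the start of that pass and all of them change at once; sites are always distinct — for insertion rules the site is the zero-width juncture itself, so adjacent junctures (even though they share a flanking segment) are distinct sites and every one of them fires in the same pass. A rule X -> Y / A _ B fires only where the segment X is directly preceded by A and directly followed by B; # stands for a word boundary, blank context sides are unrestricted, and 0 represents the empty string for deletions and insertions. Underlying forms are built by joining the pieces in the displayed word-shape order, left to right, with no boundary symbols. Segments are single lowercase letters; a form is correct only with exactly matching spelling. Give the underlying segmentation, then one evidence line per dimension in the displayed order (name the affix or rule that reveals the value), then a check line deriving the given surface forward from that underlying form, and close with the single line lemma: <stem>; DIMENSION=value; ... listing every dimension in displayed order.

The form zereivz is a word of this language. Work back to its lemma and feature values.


underlying: zere-if-z
KEL=ib - signalled by the affix -z
POLE=ma - signalled by the affix -if
check: zereifz -> zereivz
lemma: zere; KEL=ib; POLE=ma


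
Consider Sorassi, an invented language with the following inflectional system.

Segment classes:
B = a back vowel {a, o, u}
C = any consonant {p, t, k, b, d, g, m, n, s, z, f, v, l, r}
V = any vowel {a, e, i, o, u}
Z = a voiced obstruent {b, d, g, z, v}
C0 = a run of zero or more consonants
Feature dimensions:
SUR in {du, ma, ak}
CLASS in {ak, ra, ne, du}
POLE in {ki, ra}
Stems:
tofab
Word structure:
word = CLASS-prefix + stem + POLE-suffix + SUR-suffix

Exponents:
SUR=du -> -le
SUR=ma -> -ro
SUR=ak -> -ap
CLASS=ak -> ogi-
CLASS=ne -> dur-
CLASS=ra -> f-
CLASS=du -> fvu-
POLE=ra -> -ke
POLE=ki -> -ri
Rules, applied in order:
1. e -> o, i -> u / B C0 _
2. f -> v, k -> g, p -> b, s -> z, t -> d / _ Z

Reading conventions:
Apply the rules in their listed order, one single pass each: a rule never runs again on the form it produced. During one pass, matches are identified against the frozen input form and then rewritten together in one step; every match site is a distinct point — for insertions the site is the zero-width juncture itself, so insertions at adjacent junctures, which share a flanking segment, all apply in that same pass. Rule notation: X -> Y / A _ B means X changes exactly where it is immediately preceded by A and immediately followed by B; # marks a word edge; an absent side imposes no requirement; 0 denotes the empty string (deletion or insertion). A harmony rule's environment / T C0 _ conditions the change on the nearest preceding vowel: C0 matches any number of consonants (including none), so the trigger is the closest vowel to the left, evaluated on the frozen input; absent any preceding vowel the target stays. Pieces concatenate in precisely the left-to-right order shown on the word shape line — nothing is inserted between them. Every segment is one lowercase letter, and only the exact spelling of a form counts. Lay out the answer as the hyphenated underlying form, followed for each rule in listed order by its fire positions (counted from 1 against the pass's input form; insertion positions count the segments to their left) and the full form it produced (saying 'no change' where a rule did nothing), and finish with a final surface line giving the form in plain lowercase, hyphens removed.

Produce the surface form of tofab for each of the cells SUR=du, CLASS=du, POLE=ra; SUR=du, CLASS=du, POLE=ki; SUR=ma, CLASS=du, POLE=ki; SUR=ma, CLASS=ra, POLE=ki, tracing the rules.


cell SUR=du, CLASS=du, POLE=ra:
underlying: fvu-tofab-ke-le
1. e -> o, i -> u / B C0 _: fires at position(s) 10: fvutofabkole
2. f -> v, k -> g, p -> b, s -> z, t -> d / _ Z: fires at position(s) 1: vvutofabkole
surface: vvutofabkole

cell SUR=du, CLASS=du, POLE=ki:
underlying: fvu-tofab-ri-le
1. e -> o, i -> u / B C0 _: fires at position(s) 10: fvutofabrule
2. f -> v, k -> g, p -> b, s -> z, t -> d / _ Z: fires at position(s) 1: vvutofabrule
surface: vvutofabrule

cell SUR=ma, CLASS=du, POLE=ki:
underlying: fvu-tofab-ri-ro
1. e -> o, i -> u / B C0 _: fires at position(s) 10: fvutofabruro
2. f -> v, k -> g, p -> b, s -> z, t -> d / _ Z: fires at position(s) 1: vvutofabruro
surface: vvutofabruro

cell SUR=ma, CLASS=ra, POLE=ki:
underlying: f-tofab-ri-ro
1. e -> o, i -> u / B C0 _: fires at position(s) 8: ftofabruro
2. f -> v, k -> g, p -> b, s -> z, t -> d / _ Z: no change
surface: ftofabruro


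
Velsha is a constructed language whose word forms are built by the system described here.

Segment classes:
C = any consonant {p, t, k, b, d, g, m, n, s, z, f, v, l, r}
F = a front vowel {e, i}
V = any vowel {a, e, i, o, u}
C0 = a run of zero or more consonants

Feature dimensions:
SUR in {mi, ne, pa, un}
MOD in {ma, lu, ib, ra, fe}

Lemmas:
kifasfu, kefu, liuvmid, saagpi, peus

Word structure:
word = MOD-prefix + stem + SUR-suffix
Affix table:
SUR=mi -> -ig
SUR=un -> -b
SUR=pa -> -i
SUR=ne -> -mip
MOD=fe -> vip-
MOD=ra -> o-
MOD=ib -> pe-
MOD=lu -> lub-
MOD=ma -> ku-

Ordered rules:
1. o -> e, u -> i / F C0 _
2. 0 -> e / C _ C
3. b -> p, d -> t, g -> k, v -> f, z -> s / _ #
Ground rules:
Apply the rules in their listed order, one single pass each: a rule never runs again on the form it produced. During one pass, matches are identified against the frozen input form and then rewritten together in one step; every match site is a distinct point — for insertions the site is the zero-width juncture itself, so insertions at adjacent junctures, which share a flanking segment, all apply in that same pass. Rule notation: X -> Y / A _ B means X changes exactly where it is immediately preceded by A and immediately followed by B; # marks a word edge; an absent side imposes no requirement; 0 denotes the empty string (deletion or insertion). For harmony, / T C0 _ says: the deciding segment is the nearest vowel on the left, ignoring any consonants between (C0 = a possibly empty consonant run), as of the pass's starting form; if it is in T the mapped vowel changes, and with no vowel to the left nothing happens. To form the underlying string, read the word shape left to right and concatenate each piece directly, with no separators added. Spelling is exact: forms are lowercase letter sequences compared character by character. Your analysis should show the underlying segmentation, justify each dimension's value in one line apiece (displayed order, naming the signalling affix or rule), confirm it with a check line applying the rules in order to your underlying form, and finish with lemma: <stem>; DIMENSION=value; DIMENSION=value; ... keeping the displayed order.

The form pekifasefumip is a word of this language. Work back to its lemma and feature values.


underlying: pe-kifasfu-mip
SUR=ne - signalled by the affix -mip
MOD=ib - signalled by the affix pe-
check: pekifasfumip -> pekifasfumip -> pekifasefumip -> pekifasefumip
lemma: kifasfu; SUR=ne; MOD=ib


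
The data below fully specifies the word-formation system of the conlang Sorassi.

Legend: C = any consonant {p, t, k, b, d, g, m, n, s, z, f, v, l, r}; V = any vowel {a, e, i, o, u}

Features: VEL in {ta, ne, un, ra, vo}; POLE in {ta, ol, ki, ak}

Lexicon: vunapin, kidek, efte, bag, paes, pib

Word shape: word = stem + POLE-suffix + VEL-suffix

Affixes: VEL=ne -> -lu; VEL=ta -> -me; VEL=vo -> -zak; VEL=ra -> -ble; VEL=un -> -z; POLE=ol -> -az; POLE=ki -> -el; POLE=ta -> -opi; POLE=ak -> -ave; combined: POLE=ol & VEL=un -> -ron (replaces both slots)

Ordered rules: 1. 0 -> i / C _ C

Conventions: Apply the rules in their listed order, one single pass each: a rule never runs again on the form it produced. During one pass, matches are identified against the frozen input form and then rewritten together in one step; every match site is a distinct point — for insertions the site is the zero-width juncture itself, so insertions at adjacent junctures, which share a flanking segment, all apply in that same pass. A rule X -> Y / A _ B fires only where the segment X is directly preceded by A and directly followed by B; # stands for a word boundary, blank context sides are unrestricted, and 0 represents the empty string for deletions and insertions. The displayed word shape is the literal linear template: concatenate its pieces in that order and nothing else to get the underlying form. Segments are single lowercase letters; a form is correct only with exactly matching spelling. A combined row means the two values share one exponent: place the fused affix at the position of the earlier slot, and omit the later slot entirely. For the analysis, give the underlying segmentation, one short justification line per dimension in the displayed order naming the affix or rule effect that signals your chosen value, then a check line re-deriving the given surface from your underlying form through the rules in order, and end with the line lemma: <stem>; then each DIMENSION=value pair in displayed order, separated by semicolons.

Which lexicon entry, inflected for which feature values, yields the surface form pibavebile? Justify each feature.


underlying: pib-ave-ble
VEL=ra - signalled by the affix -ble
POLE=ak - signalled by the affix -ave
check: pibaveble -> pibavebile
lemma: pib; VEL=ra; POLE=ak


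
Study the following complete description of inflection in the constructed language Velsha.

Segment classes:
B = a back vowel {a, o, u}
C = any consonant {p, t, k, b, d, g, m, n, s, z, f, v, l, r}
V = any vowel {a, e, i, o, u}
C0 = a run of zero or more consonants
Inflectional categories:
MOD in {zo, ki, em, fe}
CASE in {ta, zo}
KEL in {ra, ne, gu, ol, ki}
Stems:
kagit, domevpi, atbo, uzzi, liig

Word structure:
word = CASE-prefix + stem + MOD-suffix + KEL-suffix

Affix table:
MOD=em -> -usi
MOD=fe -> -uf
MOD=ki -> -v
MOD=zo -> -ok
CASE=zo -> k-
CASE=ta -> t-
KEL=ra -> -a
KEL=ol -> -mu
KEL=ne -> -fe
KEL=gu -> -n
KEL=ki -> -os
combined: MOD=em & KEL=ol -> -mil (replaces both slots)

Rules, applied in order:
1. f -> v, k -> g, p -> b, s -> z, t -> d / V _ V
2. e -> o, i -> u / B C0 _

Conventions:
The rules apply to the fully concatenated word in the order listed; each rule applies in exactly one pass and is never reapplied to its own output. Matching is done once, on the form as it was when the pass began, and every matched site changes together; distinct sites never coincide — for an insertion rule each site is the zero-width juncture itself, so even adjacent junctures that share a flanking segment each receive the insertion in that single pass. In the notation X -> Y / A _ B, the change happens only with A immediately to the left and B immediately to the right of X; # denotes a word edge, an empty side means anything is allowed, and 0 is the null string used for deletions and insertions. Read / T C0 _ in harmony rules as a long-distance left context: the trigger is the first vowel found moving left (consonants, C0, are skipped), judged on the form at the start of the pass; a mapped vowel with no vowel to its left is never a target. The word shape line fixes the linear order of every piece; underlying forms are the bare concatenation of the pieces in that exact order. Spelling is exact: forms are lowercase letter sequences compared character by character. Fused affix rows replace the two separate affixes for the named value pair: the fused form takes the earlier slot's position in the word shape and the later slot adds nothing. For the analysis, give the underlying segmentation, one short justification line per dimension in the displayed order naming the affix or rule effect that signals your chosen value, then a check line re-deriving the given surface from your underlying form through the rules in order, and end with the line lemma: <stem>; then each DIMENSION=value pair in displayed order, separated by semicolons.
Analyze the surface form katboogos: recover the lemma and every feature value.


underlying: k-atbo-ok-os
MOD=zo - signalled by the affix -ok
CASE=zo - signalled by the affix k-
KEL=ki - signalled by the affix -os
check: katbookos -> katboogos -> katboogos
lemma: atbo; MOD=zo; CASE=zo; KEL=ki


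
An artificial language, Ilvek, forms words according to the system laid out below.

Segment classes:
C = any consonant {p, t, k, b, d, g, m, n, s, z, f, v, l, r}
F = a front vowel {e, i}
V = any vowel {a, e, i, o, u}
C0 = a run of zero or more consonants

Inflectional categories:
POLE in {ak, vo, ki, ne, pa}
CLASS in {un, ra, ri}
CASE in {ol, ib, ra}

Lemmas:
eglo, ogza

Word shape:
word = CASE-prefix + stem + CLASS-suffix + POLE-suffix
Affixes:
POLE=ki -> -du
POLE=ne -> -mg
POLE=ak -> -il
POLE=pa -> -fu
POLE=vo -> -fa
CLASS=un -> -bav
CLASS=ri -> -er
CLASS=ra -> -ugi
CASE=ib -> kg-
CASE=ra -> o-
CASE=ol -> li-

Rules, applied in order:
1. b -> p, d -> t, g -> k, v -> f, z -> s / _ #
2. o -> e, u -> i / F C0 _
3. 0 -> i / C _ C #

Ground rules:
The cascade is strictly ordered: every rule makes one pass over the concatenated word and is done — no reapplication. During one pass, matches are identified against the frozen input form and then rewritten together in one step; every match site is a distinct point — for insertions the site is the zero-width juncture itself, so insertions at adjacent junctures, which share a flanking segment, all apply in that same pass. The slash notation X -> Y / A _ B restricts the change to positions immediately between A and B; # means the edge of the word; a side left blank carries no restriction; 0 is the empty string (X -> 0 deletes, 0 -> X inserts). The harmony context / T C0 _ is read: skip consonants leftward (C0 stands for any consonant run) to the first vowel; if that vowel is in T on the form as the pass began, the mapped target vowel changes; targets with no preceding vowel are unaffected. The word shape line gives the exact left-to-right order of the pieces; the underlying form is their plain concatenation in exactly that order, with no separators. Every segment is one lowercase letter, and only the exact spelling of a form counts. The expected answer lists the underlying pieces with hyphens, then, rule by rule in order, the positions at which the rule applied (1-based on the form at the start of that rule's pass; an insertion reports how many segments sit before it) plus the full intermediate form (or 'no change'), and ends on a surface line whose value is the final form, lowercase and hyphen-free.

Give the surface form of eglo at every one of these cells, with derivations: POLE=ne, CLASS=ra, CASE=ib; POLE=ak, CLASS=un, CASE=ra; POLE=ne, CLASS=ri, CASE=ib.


cell POLE=ne, CLASS=ra, CASE=ib:
underlying: kg-eglo-ugi-mg
1. b -> p, d -> t, g -> k, v -> f, z -> s / _ #: fires at position(s) 11: kgeglougimk
2. o -> e, u -> i / F C0 _: fires at position(s) 6: kgegleugimk
3. 0 -> i / C _ C #: inserts after position(s) 10: kgegleugimik
surface: kgegleugimik

cell POLE=ak, CLASS=un, CASE=ra:
underlying: o-eglo-bav-il
1. b -> p, d -> t, g -> k, v -> f, z -> s / _ #: no change
2. o -> e, u -> i / F C0 _: fires at position(s) 5: oeglebavil
3. 0 -> i / C _ C #: no change
surface: oeglebavil

cell POLE=ne, CLASS=ri, CASE=ib:
underlying: kg-eglo-er-mg
1. b -> p, d -> t, g -> k, v -> f, z -> s / _ #: fires at position(s) 10: kgegloermk
2. o -> e, u -> i / F C0 _: fires at position(s) 6: kgegleermk
3. 0 -> i / C _ C #: inserts after position(s) 9: kgegleermik
surface: kgegleermik


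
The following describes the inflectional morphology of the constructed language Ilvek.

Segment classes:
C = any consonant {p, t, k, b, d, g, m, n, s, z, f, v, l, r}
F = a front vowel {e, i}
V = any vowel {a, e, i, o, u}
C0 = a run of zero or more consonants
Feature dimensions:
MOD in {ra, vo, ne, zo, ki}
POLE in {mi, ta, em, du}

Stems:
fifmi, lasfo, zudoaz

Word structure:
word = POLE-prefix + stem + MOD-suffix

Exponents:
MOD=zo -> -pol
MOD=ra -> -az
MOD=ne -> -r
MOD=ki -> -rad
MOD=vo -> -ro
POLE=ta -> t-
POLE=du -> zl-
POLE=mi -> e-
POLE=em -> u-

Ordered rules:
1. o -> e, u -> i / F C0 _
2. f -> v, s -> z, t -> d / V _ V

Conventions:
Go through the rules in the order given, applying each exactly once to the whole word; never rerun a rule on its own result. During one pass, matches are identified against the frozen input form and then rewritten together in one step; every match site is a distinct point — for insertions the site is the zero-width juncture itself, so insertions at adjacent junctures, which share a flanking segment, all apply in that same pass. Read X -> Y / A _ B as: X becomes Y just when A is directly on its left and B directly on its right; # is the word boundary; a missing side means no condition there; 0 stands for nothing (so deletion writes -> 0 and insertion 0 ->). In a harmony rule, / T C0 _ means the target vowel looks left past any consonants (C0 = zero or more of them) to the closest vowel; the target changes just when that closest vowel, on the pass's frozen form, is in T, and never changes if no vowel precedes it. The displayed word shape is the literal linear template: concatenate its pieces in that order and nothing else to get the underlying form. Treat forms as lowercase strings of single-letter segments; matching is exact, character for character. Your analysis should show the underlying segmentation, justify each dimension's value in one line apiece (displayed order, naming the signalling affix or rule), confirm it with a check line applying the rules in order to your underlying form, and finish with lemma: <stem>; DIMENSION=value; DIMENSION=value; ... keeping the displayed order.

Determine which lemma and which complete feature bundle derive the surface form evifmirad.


underlying: e-fifmi-rad
MOD=ki - signalled by the affix -rad
POLE=mi - signalled by the affix e-
check: efifmirad -> efifmirad -> evifmirad
lemma: fifmi; MOD=ki; POLE=mi


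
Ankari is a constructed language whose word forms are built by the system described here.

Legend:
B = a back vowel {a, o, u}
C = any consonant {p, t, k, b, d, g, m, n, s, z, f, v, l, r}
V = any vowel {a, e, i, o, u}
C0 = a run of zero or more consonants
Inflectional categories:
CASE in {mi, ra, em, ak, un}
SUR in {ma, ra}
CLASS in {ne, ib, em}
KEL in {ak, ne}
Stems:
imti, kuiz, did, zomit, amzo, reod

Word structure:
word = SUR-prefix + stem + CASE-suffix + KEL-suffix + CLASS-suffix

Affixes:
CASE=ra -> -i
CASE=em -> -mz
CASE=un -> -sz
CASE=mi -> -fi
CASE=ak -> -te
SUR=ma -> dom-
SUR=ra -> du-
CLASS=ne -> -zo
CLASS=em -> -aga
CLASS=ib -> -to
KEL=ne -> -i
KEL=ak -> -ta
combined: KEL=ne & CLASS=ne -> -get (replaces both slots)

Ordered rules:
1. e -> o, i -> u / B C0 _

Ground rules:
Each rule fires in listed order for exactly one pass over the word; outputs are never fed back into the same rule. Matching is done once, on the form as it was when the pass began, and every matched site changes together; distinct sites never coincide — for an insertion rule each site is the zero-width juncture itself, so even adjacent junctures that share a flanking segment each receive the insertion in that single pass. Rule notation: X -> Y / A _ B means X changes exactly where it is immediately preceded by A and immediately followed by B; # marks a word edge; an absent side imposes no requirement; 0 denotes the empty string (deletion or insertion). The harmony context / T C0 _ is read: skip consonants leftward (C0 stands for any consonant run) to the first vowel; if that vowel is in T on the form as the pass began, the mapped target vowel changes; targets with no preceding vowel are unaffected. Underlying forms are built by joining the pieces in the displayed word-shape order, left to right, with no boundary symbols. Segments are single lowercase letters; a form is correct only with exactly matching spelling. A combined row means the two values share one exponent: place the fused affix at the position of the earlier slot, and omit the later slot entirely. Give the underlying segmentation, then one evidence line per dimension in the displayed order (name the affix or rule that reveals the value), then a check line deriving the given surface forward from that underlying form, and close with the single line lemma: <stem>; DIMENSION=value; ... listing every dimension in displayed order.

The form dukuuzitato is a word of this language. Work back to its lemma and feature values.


underlying: du-kuiz-i-ta-to
CASE=ra - signalled by the affix -i
SUR=ra - signalled by the affix du-
CLASS=ib - signalled by the affix -to
KEL=ak - signalled by the affix -ta
check: dukuizitato -> dukuuzitato
lemma: kuiz; CASE=ra; SUR=ra; CLASS=ib; KEL=ak


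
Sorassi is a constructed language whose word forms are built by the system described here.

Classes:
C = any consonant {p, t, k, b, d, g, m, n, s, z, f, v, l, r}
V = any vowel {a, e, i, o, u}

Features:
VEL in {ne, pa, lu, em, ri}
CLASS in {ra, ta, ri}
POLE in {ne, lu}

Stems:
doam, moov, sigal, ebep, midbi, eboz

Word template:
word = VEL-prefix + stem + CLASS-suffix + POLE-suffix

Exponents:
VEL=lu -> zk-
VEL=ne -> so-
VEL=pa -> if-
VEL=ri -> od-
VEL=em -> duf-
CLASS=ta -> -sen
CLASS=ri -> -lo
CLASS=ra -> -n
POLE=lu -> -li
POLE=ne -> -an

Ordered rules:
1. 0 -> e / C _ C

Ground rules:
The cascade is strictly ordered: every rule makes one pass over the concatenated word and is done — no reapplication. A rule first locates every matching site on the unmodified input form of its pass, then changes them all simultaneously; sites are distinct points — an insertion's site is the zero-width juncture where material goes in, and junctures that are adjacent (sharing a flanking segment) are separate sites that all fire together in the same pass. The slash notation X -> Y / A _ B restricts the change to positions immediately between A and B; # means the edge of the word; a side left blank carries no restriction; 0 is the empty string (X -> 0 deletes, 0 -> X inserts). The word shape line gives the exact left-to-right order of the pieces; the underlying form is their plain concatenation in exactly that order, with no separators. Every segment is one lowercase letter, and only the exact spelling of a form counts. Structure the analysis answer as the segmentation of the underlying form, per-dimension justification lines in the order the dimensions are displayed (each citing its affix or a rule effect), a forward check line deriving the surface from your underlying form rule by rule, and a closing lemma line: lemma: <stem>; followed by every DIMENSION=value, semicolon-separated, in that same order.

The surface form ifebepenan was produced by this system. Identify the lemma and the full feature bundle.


underlying: if-ebep-n-an
VEL=pa - signalled by the affix if-
CLASS=ra - signalled by the affix -n
POLE=ne - signalled by the affix -an
check: ifebepnan -> ifebepenan
lemma: ebep; VEL=pa; CLASS=ra; POLE=ne


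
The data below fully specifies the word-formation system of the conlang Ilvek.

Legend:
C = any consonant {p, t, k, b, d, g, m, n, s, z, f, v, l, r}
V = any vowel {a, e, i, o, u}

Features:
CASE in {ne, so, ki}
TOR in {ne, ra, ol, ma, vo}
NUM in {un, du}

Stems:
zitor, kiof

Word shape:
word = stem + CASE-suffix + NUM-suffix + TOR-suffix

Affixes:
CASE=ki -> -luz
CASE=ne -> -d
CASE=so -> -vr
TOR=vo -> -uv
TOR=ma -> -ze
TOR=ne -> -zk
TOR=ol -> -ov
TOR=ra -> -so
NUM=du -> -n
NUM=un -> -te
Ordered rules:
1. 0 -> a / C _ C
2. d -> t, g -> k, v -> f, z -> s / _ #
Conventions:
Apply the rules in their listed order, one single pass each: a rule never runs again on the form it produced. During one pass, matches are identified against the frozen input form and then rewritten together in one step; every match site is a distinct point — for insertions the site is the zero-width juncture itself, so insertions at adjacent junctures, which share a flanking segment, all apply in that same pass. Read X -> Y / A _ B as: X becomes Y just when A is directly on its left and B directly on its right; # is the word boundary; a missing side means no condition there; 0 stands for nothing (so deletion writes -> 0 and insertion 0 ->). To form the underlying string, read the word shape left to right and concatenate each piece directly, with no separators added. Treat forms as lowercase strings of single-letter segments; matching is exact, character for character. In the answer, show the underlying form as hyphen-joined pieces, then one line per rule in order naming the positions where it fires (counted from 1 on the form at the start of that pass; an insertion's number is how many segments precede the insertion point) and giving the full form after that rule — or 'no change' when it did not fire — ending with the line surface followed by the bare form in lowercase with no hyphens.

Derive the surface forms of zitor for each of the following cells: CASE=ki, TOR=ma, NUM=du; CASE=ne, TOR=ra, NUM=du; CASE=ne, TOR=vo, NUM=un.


cell CASE=ki, TOR=ma, NUM=du:
underlying: zitor-luz-n-ze
1. 0 -> a / C _ C: inserts after position(s) 5, 8, 9: zitoraluzanaze
2. d -> t, g -> k, v -> f, z -> s / _ #: no change
surface: zitoraluzanaze

cell CASE=ne, TOR=ra, NUM=du:
underlying: zitor-d-n-so
1. 0 -> a / C _ C: inserts after position(s) 5, 6, 7: zitoradanaso
2. d -> t, g -> k, v -> f, z -> s / _ #: no change
surface: zitoradanaso

cell CASE=ne, TOR=vo, NUM=un:
underlying: zitor-d-te-uv
1. 0 -> a / C _ C: inserts after position(s) 5, 6: zitoradateuv
2. d -> t, g -> k, v -> f, z -> s / _ #: fires at position(s) 12: zitoradateuf
surface: zitoradateuf


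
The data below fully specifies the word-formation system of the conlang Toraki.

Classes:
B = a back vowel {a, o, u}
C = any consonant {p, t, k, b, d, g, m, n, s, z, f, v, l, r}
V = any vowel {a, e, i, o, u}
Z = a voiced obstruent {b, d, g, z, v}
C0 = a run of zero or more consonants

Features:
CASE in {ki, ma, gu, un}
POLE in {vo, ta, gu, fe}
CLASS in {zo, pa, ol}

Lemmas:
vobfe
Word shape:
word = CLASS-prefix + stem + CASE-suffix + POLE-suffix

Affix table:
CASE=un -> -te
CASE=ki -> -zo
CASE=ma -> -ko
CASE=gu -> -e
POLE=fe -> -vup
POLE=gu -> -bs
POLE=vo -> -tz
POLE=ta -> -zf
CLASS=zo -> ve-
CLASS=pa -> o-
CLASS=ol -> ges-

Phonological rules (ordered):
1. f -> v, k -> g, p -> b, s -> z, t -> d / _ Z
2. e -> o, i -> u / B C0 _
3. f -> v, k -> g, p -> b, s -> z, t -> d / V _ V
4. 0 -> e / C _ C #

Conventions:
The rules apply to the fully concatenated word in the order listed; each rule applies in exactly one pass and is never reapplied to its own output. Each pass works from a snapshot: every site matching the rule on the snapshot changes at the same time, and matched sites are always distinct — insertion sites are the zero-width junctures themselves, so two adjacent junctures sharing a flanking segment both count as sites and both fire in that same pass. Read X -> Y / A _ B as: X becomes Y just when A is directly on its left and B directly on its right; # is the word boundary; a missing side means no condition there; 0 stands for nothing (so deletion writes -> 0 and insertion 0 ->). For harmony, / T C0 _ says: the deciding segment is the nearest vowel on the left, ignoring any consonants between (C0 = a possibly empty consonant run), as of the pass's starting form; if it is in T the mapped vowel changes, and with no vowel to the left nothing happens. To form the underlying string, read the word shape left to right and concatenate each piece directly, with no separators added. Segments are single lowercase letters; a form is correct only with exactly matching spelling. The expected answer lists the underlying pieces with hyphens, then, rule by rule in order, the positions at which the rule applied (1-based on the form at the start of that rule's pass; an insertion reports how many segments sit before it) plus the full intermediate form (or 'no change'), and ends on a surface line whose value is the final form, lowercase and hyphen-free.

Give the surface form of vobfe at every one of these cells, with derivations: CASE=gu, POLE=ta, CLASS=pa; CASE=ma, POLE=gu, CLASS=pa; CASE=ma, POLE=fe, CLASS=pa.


cell CASE=gu, POLE=ta, CLASS=pa:
underlying: o-vobfe-e-zf
1. f -> v, k -> g, p -> b, s -> z, t -> d / _ Z: no change
2. e -> o, i -> u / B C0 _: fires at position(s) 6: ovobfoezf
3. f -> v, k -> g, p -> b, s -> z, t -> d / V _ V: no change
4. 0 -> e / C _ C #: inserts after position(s) 8: ovobfoezef
surface: ovobfoezef

cell CASE=ma, POLE=gu, CLASS=pa:
underlying: o-vobfe-ko-bs
1. f -> v, k -> g, p -> b, s -> z, t -> d / _ Z: no change
2. e -> o, i -> u / B C0 _: fires at position(s) 6: ovobfokobs
3. f -> v, k -> g, p -> b, s -> z, t -> d / V _ V: fires at position(s) 7: ovobfogobs
4. 0 -> e / C _ C #: inserts after position(s) 9: ovobfogobes
surface: ovobfogobes

cell CASE=ma, POLE=fe, CLASS=pa:
underlying: o-vobfe-ko-vup
1. f -> v, k -> g, p -> b, s -> z, t -> d / _ Z: no change
2. e -> o, i -> u / B C0 _: fires at position(s) 6: ovobfokovup
3. f -> v, k -> g, p -> b, s -> z, t -> d / V _ V: fires at position(s) 7: ovobfogovup
4. 0 -> e / C _ C #: no change
surface: ovobfogovup


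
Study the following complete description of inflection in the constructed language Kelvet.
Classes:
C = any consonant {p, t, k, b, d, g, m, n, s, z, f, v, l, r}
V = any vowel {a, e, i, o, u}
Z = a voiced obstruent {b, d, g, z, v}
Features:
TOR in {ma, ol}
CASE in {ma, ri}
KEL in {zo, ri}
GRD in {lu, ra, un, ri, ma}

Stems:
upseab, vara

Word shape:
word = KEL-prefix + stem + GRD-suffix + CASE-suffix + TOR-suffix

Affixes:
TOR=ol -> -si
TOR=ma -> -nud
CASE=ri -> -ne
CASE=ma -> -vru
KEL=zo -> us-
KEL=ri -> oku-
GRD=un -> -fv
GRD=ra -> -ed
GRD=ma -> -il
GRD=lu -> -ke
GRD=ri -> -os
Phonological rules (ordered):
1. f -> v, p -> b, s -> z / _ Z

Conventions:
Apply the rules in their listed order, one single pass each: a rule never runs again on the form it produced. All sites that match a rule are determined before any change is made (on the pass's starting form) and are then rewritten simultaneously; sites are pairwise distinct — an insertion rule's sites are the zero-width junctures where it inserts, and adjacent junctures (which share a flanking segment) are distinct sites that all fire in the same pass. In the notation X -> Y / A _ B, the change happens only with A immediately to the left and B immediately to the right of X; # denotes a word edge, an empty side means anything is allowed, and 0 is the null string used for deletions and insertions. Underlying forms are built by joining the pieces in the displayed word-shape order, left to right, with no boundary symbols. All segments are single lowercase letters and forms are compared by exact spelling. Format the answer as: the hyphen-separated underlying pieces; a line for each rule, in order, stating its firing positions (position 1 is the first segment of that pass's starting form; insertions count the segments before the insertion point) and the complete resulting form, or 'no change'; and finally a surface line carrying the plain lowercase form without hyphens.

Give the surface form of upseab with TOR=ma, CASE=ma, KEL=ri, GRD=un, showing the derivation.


underlying: oku-upseab-fv-vru-nud
1. f -> v, p -> b, s -> z / _ Z: fires at position(s) 10: okuupseabvvvrunud
surface: okuupseabvvvrunud
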